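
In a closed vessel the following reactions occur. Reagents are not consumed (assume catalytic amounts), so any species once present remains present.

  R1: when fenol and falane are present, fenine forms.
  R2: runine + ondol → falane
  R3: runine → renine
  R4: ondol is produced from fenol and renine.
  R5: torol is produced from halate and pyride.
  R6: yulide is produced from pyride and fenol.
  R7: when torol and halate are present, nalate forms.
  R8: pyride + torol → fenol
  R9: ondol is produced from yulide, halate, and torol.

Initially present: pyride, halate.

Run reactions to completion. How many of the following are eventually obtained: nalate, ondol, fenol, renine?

3

halate and pyride present → torol forms (R5).
pyride and torol present → fenol forms (R8).
torol and halate present → nalate forms (R7).
pyride and fenol present → yulide forms (R6).
yulide, halate, and torol present → ondol forms (R9).
nalate: reached.
ondol: reached.
fenol: reached.
renine would need runine (R3), but runine never forms.
Reached: nalate, ondol, and fenol — 3 of the 4.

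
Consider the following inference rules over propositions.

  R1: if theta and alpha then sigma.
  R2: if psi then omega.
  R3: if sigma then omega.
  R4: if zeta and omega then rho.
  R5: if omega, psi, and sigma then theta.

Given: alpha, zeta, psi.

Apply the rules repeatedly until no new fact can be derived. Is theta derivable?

theta would need omega, psi, and sigma (R5), but sigma is never established.

No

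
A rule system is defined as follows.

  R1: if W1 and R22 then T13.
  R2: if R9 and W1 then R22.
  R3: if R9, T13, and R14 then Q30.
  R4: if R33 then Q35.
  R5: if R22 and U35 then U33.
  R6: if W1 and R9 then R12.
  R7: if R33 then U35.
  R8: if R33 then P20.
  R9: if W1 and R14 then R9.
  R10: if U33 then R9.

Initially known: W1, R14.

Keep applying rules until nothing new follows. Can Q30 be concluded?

Yes

From W1 and R14, R9 gives R9.
R9 and W1 hold, so R22 follows (R2).
W1 and R22 hold, so T13 follows (R1).
From R9, T13, and R14, R3 gives Q30.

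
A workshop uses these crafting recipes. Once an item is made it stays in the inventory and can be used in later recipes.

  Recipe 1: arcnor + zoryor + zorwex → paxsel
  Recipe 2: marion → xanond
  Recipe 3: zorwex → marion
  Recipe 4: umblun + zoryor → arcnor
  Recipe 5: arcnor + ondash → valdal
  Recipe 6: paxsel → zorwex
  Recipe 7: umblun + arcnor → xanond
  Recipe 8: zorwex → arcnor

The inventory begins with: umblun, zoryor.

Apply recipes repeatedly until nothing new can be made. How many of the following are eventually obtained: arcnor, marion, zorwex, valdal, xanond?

2

Using Recipe 4, umblun and zoryor make arcnor.
umblun + arcnor → xanond (Recipe 7).
arcnor: reached.
marion would need zorwex (Recipe 3), but zorwex is never obtained.
zorwex would need paxsel (Recipe 6), but paxsel is never obtained.
valdal would need arcnor and ondash (Recipe 5), but ondash is never obtained.
xanond: reached.
Reached: arcnor and xanond — 2 of the 5.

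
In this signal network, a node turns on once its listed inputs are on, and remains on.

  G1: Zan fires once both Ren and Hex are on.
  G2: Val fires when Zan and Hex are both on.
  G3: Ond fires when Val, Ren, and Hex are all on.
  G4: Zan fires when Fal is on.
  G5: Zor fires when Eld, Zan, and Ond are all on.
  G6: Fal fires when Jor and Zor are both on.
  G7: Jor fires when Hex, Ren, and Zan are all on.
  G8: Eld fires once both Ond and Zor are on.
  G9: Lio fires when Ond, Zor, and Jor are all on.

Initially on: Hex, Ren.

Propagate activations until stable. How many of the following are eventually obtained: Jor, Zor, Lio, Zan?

Ren and Hex are on, so Zan fires (G1).
Hex, Ren, and Zan are on, so Jor fires (G7).
Jor: reached.
Zor would need Eld, Zan, and Ond (G5), but Eld never turns on.
Lio would need Ond, Zor, and Jor (G9), but Zor never turns on.
Zan: reached.
Reached: Jor and Zan — 2 of the 4.

2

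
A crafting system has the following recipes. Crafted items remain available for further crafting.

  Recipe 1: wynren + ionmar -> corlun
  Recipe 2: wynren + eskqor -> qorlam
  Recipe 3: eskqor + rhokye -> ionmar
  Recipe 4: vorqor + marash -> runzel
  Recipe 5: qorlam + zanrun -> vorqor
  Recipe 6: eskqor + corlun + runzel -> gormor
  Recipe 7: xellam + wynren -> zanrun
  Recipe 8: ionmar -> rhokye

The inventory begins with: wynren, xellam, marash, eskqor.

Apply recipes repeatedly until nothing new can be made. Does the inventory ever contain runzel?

Yes

Using Recipe 7, xellam and wynren make zanrun.
Using Recipe 2, wynren and eskqor make qorlam.
Using Recipe 5, qorlam and zanrun make vorqor.
vorqor + marash -> runzel (Recipe 4).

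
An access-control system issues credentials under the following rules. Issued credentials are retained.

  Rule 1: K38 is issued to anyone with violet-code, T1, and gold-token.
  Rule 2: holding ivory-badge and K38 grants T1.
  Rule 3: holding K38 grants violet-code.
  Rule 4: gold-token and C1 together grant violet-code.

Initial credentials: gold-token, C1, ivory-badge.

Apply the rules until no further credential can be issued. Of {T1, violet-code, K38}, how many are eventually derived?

Holding gold-token and C1 grants violet-code (Rule 4).
T1 would need ivory-badge and K38 (Rule 2), but K38 is never granted.
violet-code: reached.
K38 would need violet-code, T1, and gold-token (Rule 1), but T1 is never granted.
Reached: violet-code — 1 of the 3.

1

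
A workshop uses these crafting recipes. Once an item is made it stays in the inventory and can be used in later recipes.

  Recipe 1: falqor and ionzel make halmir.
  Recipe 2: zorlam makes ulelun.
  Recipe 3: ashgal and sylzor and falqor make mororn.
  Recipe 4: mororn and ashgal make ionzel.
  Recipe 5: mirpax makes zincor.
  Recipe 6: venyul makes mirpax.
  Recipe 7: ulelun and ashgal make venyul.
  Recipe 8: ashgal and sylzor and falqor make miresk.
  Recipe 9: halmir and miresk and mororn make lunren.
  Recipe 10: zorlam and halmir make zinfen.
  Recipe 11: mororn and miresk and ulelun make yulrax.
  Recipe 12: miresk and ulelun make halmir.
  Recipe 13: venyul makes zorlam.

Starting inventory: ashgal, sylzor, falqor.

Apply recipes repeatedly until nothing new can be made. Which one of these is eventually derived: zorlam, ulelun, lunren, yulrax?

lunren

ashgal and sylzor and falqor → mororn (Recipe 3).
ashgal and sylzor and falqor → miresk (Recipe 8).
Using Recipe 4, mororn and ashgal make ionzel.
falqor and ionzel → halmir (Recipe 1).
halmir and miresk and mororn → lunren (Recipe 9).
ulelun would need zorlam (Recipe 2), but zorlam is never obtained. zorlam would need venyul (Recipe 13), but venyul is never obtained. yulrax would need mororn, miresk, and ulelun (Recipe 11), but ulelun is never obtained.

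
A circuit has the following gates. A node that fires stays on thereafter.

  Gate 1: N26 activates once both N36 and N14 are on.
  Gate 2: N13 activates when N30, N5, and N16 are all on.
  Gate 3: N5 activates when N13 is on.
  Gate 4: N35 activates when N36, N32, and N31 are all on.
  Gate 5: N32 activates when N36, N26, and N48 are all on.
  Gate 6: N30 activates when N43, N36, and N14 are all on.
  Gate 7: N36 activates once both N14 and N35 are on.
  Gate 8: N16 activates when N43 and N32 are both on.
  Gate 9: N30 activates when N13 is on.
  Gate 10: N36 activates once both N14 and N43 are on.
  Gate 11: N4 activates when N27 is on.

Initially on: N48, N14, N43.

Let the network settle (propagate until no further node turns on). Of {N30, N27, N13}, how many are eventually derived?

1

N14 and N43 are on, so N36 activates (Gate 10).
N43, N36, and N14 are on, so N30 activates (Gate 6).
N30: reached.
No rule produces N27, and it is not given.
N13 would need N30, N5, and N16 (Gate 2), but N5 never turns on.
Reached: N30 — 1 of the 3.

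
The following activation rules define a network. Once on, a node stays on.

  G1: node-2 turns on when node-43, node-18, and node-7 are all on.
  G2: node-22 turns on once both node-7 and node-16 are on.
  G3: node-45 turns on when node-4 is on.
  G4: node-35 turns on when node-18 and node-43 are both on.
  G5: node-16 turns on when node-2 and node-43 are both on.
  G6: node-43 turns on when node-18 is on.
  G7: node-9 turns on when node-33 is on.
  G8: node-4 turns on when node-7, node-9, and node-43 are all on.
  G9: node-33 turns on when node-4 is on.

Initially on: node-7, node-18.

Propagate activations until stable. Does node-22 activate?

Yes

node-18 is on, so node-43 turns on (G6).
G1: node-43, node-18, and node-7 on → node-2 on.
G5: node-2 and node-43 on → node-16 on.
G2: node-7 and node-16 on → node-22 on.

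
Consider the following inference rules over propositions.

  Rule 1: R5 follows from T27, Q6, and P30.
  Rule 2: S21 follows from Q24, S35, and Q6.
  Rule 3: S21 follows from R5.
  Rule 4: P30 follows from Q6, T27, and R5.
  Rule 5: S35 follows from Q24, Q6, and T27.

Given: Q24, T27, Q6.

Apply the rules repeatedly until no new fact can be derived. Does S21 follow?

Yes

Q24, Q6, and T27 hold, so S35 follows (Rule 5).
Q24, S35, and Q6 hold, so S21 follows (Rule 2).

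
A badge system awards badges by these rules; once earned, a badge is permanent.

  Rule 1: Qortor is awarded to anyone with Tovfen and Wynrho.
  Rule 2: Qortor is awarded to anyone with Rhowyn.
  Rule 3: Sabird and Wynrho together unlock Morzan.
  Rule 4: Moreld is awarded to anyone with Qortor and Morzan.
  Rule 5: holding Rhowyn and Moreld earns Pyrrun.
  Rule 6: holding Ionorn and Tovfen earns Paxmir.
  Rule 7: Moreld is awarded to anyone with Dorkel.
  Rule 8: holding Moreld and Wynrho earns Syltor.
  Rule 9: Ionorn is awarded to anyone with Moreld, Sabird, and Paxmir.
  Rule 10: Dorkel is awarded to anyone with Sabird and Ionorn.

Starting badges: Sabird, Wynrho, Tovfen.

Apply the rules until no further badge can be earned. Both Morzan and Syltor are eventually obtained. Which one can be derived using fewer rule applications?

Morzan

Morzan: With Sabird and Wynrho, Morzan is earned (Rule 3). [1 rule application]
Syltor: With Sabird and Wynrho, Morzan is earned (Rule 3). With Tovfen and Wynrho, Qortor is earned (Rule 1). With Qortor and Morzan, Moreld is earned (Rule 4). With Moreld and Wynrho, Syltor is earned (Rule 8). [4 rule applications]
Morzan needs fewer.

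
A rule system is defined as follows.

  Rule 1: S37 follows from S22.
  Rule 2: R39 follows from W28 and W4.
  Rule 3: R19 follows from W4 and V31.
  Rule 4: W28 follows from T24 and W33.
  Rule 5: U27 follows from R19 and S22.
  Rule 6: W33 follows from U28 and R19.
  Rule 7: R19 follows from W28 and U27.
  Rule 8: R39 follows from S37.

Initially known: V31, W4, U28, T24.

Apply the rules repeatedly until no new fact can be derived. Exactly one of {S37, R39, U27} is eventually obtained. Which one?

From W4 and V31, Rule 3 gives R19.
U28 and R19 hold, so W33 follows (Rule 6).
From T24 and W33, Rule 4 gives W28.
W28 and W4 hold, so R39 follows (Rule 2).
U27 would need R19 and S22 (Rule 5), but S22 is never established. S37 would need S22 (Rule 1), but S22 is never established.

R39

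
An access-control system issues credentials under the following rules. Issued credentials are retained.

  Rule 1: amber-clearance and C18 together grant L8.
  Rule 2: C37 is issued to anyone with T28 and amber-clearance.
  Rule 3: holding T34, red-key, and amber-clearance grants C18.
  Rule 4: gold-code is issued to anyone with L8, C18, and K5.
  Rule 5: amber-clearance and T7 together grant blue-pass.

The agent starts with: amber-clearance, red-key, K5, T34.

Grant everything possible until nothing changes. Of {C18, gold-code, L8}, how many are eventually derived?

Holding T34, red-key, and amber-clearance grants C18 (Rule 3).
Holding amber-clearance and C18 grants L8 (Rule 1).
Holding L8, C18, and K5 grants gold-code (Rule 4).
C18: reached.
gold-code: reached.
L8: reached.
All 3 are reached.

3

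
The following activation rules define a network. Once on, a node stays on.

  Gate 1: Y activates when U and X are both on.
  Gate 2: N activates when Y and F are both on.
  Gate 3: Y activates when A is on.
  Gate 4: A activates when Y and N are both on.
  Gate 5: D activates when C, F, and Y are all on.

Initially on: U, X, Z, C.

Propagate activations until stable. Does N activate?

N would need Y and F (Gate 2), but F never turns on.

No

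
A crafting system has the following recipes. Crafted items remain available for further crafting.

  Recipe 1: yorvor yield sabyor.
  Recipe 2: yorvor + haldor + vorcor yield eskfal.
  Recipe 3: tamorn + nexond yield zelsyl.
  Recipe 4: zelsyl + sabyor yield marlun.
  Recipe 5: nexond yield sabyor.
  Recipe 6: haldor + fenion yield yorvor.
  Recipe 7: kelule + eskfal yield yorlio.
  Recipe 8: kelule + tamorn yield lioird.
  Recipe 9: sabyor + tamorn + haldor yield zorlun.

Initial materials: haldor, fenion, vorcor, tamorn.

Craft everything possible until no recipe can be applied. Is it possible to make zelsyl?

zelsyl would need tamorn and nexond (Recipe 3), but nexond is never obtained.

No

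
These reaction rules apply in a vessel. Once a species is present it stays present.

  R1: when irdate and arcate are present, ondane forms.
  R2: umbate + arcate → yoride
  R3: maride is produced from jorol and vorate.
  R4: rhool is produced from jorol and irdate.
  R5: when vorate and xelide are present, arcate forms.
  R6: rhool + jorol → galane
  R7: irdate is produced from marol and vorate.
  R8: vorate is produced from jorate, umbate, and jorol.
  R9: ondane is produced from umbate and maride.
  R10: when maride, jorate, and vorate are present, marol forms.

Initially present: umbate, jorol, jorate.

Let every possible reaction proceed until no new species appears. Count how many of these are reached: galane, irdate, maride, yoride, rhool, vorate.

jorate, umbate, and jorol present → vorate forms (R8).
jorol and vorate present → maride forms (R3).
maride, jorate, and vorate present → marol forms (R10).
marol and vorate present → irdate forms (R7).
jorol and irdate present → rhool forms (R4).
rhool and jorol present → galane forms (R6).
galane: reached.
irdate: reached.
maride: reached.
yoride would need umbate and arcate (R2), but arcate never forms.
rhool: reached.
vorate: reached.
Reached: galane, irdate, maride, rhool, and vorate — 5 of the 6.

5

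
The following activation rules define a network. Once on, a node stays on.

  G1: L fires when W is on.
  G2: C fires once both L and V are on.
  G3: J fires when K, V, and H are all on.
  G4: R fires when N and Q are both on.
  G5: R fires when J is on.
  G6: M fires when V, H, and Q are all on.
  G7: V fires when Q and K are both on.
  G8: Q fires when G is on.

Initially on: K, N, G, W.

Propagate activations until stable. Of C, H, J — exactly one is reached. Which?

C

G8: G on → Q on.
W is on, so L fires (G1).
G7: Q and K on → V on.
L and V are on, so C fires (G2).
J would need K, V, and H (G3), but H never turns on. No rule produces H, and it is not given.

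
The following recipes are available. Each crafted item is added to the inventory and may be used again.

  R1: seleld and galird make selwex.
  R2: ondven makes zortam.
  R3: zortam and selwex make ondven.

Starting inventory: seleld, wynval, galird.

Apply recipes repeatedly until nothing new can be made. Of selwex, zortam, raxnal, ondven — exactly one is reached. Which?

selwex

seleld and galird → selwex (R1).
zortam would need ondven (R2), but ondven is never obtained. ondven would need zortam and selwex (R3), but zortam is never obtained. No rule produces raxnal, and it is not given.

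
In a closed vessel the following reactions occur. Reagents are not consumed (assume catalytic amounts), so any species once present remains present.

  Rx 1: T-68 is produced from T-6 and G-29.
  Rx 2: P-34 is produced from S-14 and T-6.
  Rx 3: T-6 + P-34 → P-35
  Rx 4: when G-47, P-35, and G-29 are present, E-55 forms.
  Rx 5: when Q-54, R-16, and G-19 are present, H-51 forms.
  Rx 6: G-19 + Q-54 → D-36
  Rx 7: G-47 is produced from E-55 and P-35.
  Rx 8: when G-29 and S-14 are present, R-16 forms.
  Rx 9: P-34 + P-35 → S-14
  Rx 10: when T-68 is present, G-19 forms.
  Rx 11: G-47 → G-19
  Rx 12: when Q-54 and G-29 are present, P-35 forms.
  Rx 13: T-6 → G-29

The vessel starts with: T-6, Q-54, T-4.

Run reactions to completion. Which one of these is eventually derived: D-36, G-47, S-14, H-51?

T-6 present → G-29 forms (Rx 13).
T-6 and G-29 present → T-68 forms (Rx 1).
T-68 present → G-19 forms (Rx 10).
G-19 and Q-54 present → D-36 forms (Rx 6).
G-47 would need E-55 and P-35 (Rx 7), but E-55 never forms. S-14 would need P-34 and P-35 (Rx 9), but P-34 never forms. H-51 would need Q-54, R-16, and G-19 (Rx 5), but R-16 never forms.

D-36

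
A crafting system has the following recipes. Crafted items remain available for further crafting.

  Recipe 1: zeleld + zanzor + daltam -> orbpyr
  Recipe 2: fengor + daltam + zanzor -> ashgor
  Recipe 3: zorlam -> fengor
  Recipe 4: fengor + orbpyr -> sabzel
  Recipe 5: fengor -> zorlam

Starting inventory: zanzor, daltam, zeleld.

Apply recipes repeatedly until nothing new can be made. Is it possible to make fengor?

fengor would need zorlam (Recipe 3), but zorlam is never obtained.

No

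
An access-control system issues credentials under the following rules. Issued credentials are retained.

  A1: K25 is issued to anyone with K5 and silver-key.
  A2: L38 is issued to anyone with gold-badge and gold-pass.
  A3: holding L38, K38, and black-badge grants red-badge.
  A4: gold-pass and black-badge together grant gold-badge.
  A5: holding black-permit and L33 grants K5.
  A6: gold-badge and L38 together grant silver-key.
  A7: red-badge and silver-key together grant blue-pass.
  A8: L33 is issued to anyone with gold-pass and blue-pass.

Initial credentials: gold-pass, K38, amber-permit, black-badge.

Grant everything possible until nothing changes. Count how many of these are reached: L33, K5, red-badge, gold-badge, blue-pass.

Holding gold-pass and black-badge grants gold-badge (A4).
Holding gold-badge and gold-pass grants L38 (A2).
Holding L38, K38, and black-badge grants red-badge (A3).
Holding gold-badge and L38 grants silver-key (A6).
Holding red-badge and silver-key grants blue-pass (A7).
Holding gold-pass and blue-pass grants L33 (A8).
L33: reached.
K5 would need black-permit and L33 (A5), but black-permit is never granted.
red-badge: reached.
gold-badge: reached.
blue-pass: reached.
Reached: L33, red-badge, gold-badge, and blue-pass — 4 of the 5.

4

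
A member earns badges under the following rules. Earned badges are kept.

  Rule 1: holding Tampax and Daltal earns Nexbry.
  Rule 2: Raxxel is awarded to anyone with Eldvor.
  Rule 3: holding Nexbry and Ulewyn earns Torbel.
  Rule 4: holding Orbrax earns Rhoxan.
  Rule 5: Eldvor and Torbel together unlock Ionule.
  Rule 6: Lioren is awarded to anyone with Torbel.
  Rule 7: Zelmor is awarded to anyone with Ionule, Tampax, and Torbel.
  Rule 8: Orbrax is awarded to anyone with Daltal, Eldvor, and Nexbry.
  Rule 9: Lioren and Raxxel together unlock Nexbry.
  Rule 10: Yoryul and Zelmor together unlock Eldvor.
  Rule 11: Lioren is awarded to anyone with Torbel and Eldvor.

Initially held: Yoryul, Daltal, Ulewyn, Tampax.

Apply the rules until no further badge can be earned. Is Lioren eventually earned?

Yes

With Tampax and Daltal, Nexbry is earned (Rule 1).
With Nexbry and Ulewyn, Torbel is earned (Rule 3).
With Torbel, Lioren is earned (Rule 6).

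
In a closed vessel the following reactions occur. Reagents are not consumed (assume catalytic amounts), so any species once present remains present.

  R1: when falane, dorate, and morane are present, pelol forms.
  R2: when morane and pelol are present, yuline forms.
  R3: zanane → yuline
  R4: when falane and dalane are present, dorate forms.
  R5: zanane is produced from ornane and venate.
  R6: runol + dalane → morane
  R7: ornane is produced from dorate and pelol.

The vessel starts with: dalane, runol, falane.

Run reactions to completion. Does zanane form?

zanane would need ornane and venate (R5), but venate never forms.

No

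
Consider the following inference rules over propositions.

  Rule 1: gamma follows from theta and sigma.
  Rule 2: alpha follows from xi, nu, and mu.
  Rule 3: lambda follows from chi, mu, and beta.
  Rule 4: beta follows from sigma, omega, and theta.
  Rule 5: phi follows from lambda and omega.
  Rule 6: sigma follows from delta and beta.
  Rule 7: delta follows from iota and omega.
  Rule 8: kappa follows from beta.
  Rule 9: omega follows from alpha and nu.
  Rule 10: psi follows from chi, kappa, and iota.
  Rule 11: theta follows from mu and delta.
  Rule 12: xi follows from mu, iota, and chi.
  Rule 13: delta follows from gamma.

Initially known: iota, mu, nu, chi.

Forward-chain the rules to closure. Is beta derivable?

beta would need sigma, omega, and theta (Rule 4), but sigma is never established.

No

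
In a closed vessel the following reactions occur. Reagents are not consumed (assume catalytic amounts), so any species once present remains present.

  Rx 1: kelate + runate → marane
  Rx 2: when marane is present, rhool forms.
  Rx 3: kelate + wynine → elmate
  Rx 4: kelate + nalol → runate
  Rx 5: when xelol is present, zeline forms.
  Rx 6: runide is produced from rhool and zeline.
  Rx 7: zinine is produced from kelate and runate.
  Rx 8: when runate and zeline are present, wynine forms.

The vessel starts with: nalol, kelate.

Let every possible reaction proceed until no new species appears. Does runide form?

runide would need rhool and zeline (Rx 6), but zeline never forms.

No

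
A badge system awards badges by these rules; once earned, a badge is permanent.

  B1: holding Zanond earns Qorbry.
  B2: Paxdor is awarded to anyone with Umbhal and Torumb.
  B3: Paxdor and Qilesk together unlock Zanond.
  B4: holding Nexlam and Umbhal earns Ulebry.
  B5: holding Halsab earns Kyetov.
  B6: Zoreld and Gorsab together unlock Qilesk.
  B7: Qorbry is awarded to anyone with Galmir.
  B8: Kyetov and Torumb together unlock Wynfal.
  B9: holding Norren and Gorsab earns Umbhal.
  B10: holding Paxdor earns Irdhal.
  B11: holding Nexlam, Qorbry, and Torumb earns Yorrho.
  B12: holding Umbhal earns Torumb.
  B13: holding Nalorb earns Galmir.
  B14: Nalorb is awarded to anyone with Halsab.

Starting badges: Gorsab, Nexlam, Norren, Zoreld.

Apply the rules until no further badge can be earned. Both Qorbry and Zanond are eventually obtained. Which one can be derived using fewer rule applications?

Zanond

Zanond: With Norren and Gorsab, Umbhal is earned (B9). With Zoreld and Gorsab, Qilesk is earned (B6). With Umbhal, Torumb is earned (B12). With Umbhal and Torumb, Paxdor is earned (B2). With Paxdor and Qilesk, Zanond is earned (B3). [5 rule applications]
Qorbry: With Norren and Gorsab, Umbhal is earned (B9). With Zoreld and Gorsab, Qilesk is earned (B6). With Umbhal, Torumb is earned (B12). With Umbhal and Torumb, Paxdor is earned (B2). With Paxdor and Qilesk, Zanond is earned (B3). With Zanond, Qorbry is earned (B1). [6 rule applications]
Zanond needs fewer.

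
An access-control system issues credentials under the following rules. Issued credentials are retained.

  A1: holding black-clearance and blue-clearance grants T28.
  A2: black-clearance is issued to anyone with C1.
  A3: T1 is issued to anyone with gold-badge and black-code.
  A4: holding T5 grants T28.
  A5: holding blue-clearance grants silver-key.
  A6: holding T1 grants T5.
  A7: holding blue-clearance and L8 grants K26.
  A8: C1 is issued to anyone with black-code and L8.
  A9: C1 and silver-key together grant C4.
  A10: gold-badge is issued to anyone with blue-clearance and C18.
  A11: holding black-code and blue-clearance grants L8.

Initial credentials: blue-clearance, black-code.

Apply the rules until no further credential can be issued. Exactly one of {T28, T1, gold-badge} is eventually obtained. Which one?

Holding black-code and blue-clearance grants L8 (A11).
Holding black-code and L8 grants C1 (A8).
Holding C1 grants black-clearance (A2).
Holding black-clearance and blue-clearance grants T28 (A1).
gold-badge would need blue-clearance and C18 (A10), but C18 is never granted. T1 would need gold-badge and black-code (A3), but gold-badge is never granted.

T28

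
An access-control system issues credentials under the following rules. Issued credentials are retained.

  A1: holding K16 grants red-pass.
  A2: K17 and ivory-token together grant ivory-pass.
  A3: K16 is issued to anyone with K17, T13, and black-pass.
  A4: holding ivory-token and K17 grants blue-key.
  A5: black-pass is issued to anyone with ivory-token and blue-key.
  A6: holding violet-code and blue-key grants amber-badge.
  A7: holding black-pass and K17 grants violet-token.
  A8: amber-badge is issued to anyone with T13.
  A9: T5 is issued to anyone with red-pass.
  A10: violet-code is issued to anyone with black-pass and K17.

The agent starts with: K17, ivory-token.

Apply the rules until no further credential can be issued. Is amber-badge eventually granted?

Holding ivory-token and K17 grants blue-key (A4).
Holding ivory-token and blue-key grants black-pass (A5).
Holding black-pass and K17 grants violet-code (A10).
Holding violet-code and blue-key grants amber-badge (A6).

Yes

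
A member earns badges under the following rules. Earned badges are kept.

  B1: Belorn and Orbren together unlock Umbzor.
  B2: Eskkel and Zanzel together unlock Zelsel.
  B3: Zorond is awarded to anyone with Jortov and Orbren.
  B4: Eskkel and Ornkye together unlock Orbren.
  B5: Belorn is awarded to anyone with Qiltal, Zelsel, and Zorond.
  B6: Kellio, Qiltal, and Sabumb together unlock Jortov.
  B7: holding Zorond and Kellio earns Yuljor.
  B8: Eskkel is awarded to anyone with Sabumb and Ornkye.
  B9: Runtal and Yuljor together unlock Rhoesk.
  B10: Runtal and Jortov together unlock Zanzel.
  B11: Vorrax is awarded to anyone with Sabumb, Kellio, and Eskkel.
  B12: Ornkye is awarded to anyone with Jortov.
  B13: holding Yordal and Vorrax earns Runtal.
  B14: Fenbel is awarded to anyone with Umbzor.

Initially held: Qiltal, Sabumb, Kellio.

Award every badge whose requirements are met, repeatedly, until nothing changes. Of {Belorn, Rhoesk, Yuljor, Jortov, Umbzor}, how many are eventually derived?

With Kellio, Qiltal, and Sabumb, Jortov is earned (B6).
With Jortov, Ornkye is earned (B12).
With Sabumb and Ornkye, Eskkel is earned (B8).
With Eskkel and Ornkye, Orbren is earned (B4).
With Jortov and Orbren, Zorond is earned (B3).
With Zorond and Kellio, Yuljor is earned (B7).
Belorn would need Qiltal, Zelsel, and Zorond (B5), but Zelsel is never earned.
Rhoesk would need Runtal and Yuljor (B9), but Runtal is never earned.
Yuljor: reached.
Jortov: reached.
Umbzor would need Belorn and Orbren (B1), but Belorn is never earned.
Reached: Yuljor and Jortov — 2 of the 5.

2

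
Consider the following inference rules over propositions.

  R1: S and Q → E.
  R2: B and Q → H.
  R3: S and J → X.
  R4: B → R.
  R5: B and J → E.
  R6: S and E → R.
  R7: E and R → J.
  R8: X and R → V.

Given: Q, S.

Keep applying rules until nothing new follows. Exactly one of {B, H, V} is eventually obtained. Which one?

S and Q hold, so E follows (R1).
S and E hold, so R follows (R6).
From E and R, R7 gives J.
From S and J, R3 gives X.
From X and R, R8 gives V.
No rule produces B, and it is not given. H would need B and Q (R2), but B is never established.

V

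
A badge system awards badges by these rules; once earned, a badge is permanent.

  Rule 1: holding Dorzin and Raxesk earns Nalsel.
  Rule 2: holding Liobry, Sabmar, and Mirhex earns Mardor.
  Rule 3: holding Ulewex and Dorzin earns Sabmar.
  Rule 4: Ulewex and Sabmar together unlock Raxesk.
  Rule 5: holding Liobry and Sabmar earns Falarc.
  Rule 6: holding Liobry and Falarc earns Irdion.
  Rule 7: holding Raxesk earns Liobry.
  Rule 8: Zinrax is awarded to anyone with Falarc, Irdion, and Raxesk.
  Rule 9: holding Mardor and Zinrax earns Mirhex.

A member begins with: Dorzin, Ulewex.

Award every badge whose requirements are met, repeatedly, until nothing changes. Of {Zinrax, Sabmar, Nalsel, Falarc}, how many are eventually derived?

With Ulewex and Dorzin, Sabmar is earned (Rule 3).
With Ulewex and Sabmar, Raxesk is earned (Rule 4).
With Dorzin and Raxesk, Nalsel is earned (Rule 1).
With Raxesk, Liobry is earned (Rule 7).
With Liobry and Sabmar, Falarc is earned (Rule 5).
With Liobry and Falarc, Irdion is earned (Rule 6).
With Falarc, Irdion, and Raxesk, Zinrax is earned (Rule 8).
Zinrax: reached.
Sabmar: reached.
Nalsel: reached.
Falarc: reached.
All 4 are reached.

4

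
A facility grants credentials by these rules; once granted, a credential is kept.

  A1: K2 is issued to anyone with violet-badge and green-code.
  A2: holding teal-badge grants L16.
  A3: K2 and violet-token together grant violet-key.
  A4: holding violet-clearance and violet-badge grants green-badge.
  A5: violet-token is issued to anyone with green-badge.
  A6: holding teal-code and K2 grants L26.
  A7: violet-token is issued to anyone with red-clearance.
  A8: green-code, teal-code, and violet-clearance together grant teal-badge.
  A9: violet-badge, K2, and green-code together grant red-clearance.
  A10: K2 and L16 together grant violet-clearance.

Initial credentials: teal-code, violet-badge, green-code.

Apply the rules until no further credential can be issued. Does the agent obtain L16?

No

L16 would need teal-badge (A2), but teal-badge is never granted.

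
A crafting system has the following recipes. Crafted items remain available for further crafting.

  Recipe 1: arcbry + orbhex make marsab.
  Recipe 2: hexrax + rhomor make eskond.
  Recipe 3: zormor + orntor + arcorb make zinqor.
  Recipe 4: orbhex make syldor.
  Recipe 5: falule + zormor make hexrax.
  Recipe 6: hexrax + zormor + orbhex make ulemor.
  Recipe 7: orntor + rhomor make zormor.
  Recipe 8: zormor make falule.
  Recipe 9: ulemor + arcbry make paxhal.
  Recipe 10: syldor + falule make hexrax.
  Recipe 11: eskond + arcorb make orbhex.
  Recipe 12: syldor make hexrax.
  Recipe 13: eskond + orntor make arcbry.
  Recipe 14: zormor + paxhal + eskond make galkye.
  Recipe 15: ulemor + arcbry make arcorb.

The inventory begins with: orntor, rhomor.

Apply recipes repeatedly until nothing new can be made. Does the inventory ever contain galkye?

No

galkye would need zormor, paxhal, and eskond (Recipe 14), but paxhal is never obtained.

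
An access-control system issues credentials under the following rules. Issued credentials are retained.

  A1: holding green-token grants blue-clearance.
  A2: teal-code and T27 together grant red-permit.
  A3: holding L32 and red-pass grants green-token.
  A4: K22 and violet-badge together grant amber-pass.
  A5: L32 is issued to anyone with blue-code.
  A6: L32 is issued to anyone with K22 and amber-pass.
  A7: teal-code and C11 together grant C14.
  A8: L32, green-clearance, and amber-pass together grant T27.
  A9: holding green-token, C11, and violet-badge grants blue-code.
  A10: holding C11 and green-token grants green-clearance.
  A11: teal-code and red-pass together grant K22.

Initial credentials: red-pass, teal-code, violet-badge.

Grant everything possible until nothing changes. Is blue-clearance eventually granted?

Holding teal-code and red-pass grants K22 (A11).
Holding K22 and violet-badge grants amber-pass (A4).
Holding K22 and amber-pass grants L32 (A6).
Holding L32 and red-pass grants green-token (A3).
Holding green-token grants blue-clearance (A1).

Yes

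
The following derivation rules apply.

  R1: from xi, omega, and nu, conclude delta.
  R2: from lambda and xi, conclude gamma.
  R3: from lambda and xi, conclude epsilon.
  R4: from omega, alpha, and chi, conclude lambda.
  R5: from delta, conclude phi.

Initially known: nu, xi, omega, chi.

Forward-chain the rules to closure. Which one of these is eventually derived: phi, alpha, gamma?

xi, omega, and nu hold, so delta follows (R1).
From delta, R5 gives phi.
gamma would need lambda and xi (R2), but lambda is never established. No rule produces alpha, and it is not given.

phi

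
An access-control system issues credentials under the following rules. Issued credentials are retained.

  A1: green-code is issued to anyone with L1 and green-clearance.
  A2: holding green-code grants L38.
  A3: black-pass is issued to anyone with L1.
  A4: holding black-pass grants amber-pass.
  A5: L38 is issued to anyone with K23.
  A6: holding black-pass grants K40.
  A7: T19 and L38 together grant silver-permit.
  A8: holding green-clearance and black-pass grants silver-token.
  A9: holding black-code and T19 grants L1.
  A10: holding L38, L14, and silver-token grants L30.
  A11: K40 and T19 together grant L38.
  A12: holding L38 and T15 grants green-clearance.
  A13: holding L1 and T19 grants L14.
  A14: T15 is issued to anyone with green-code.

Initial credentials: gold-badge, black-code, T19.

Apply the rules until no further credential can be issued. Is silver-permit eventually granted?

Yes

Holding black-code and T19 grants L1 (A9).
Holding L1 grants black-pass (A3).
Holding black-pass grants K40 (A6).
Holding K40 and T19 grants L38 (A11).
Holding T19 and L38 grants silver-permit (A7).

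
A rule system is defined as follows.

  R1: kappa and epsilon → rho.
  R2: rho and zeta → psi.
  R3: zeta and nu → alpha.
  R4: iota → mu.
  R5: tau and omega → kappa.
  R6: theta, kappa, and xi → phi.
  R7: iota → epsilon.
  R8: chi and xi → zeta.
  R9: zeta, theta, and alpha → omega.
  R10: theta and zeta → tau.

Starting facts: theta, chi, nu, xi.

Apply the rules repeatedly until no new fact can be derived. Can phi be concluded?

From chi and xi, R8 gives zeta.
From theta and zeta, R10 gives tau.
zeta and nu hold, so alpha follows (R3).
From zeta, theta, and alpha, R9 gives omega.
From tau and omega, R5 gives kappa.
theta, kappa, and xi hold, so phi follows (R6).

Yes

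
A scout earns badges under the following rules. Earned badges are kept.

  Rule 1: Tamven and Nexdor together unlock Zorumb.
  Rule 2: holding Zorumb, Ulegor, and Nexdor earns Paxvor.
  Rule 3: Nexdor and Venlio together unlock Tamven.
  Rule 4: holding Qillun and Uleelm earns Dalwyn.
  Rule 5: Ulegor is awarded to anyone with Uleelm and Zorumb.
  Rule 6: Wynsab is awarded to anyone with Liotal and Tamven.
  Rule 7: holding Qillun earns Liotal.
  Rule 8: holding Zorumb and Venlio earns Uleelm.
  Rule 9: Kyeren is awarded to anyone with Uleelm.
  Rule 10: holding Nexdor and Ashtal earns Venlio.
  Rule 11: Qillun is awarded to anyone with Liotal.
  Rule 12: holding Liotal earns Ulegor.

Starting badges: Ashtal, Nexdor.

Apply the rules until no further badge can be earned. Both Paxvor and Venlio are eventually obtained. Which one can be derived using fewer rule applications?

Venlio

Venlio: With Nexdor and Ashtal, Venlio is earned (Rule 10). [1 rule application]
Paxvor: With Nexdor and Ashtal, Venlio is earned (Rule 10). With Nexdor and Venlio, Tamven is earned (Rule 3). With Tamven and Nexdor, Zorumb is earned (Rule 1). With Zorumb and Venlio, Uleelm is earned (Rule 8). With Uleelm and Zorumb, Ulegor is earned (Rule 5). With Zorumb, Ulegor, and Nexdor, Paxvor is earned (Rule 2). [6 rule applications]
Venlio needs fewer.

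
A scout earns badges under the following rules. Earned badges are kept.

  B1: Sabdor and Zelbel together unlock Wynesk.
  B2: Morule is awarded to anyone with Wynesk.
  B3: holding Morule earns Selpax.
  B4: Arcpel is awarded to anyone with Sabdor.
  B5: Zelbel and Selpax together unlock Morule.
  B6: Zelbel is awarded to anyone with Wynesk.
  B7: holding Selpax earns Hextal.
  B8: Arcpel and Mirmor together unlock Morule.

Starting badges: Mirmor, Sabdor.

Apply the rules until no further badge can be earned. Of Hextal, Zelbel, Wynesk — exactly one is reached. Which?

With Sabdor, Arcpel is earned (B4).
With Arcpel and Mirmor, Morule is earned (B8).
With Morule, Selpax is earned (B3).
With Selpax, Hextal is earned (B7).
Wynesk would need Sabdor and Zelbel (B1), but Zelbel is never earned. Zelbel would need Wynesk (B6), but Wynesk is never earned.

Hextal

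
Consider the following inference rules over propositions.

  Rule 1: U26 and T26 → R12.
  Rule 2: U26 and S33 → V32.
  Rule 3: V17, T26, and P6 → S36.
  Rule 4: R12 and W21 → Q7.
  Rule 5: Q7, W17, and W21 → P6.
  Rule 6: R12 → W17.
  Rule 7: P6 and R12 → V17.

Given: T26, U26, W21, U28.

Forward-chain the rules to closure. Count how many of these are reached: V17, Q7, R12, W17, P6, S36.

U26 and T26 hold, so R12 follows (Rule 1).
From R12 and W21, Rule 4 gives Q7.
R12 holds, so W17 follows (Rule 6).
From Q7, W17, and W21, Rule 5 gives P6.
P6 and R12 hold, so V17 follows (Rule 7).
From V17, T26, and P6, Rule 3 gives S36.
V17: reached.
Q7: reached.
R12: reached.
W17: reached.
P6: reached.
S36: reached.
All 6 are reached.

6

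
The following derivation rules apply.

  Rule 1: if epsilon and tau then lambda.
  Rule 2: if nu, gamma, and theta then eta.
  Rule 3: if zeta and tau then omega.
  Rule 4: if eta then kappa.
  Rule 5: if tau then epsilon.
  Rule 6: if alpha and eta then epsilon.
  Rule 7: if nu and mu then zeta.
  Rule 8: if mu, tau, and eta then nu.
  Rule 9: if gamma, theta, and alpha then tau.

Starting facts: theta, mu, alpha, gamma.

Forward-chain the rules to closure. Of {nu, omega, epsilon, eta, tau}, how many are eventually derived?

gamma, theta, and alpha hold, so tau follows (Rule 9).
From tau, Rule 5 gives epsilon.
nu would need mu, tau, and eta (Rule 8), but eta is never established.
omega would need zeta and tau (Rule 3), but zeta is never established.
epsilon: reached.
eta would need nu, gamma, and theta (Rule 2), but nu is never established.
tau: reached.
Reached: epsilon and tau — 2 of the 5.

2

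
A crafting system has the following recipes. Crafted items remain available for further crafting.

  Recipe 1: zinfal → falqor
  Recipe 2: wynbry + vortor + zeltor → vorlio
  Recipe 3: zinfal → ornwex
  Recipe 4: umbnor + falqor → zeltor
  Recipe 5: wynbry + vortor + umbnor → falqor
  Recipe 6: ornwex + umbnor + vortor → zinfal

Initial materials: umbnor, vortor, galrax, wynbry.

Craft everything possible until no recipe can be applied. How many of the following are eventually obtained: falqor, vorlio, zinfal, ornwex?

wynbry + vortor + umbnor → falqor (Recipe 5).
Using Recipe 4, umbnor and falqor make zeltor.
Using Recipe 2, wynbry, vortor, and zeltor make vorlio.
falqor: reached.
vorlio: reached.
zinfal would need ornwex, umbnor, and vortor (Recipe 6), but ornwex is never obtained.
ornwex would need zinfal (Recipe 3), but zinfal is never obtained.
Reached: falqor and vorlio — 2 of the 4.

2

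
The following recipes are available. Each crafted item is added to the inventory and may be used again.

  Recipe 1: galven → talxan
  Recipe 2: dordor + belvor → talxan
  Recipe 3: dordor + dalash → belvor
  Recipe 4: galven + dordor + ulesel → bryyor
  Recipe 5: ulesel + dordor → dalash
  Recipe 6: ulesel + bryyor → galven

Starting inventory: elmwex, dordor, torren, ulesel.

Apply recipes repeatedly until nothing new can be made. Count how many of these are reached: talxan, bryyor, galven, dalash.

2

Using Recipe 5, ulesel and dordor make dalash.
Using Recipe 3, dordor and dalash make belvor.
dordor + belvor → talxan (Recipe 2).
talxan: reached.
bryyor would need galven, dordor, and ulesel (Recipe 4), but galven is never obtained.
galven would need ulesel and bryyor (Recipe 6), but bryyor is never obtained.
dalash: reached.
Reached: talxan and dalash — 2 of the 4.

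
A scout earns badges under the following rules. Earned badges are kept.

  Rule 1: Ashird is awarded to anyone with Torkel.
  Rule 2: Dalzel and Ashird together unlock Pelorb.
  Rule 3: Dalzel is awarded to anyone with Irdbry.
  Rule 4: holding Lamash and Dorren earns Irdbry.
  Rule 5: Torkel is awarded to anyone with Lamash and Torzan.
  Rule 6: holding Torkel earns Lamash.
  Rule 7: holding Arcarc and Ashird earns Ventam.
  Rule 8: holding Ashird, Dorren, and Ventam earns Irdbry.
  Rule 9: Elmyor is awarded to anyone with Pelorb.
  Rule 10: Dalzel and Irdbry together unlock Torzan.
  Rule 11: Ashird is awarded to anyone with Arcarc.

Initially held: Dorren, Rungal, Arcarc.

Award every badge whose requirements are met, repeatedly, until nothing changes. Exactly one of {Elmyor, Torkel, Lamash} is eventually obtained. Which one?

With Arcarc, Ashird is earned (Rule 11).
With Arcarc and Ashird, Ventam is earned (Rule 7).
With Ashird, Dorren, and Ventam, Irdbry is earned (Rule 8).
With Irdbry, Dalzel is earned (Rule 3).
With Dalzel and Ashird, Pelorb is earned (Rule 2).
With Pelorb, Elmyor is earned (Rule 9).
Torkel would need Lamash and Torzan (Rule 5), but Lamash is never earned. Lamash would need Torkel (Rule 6), but Torkel is never earned.

Elmyor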